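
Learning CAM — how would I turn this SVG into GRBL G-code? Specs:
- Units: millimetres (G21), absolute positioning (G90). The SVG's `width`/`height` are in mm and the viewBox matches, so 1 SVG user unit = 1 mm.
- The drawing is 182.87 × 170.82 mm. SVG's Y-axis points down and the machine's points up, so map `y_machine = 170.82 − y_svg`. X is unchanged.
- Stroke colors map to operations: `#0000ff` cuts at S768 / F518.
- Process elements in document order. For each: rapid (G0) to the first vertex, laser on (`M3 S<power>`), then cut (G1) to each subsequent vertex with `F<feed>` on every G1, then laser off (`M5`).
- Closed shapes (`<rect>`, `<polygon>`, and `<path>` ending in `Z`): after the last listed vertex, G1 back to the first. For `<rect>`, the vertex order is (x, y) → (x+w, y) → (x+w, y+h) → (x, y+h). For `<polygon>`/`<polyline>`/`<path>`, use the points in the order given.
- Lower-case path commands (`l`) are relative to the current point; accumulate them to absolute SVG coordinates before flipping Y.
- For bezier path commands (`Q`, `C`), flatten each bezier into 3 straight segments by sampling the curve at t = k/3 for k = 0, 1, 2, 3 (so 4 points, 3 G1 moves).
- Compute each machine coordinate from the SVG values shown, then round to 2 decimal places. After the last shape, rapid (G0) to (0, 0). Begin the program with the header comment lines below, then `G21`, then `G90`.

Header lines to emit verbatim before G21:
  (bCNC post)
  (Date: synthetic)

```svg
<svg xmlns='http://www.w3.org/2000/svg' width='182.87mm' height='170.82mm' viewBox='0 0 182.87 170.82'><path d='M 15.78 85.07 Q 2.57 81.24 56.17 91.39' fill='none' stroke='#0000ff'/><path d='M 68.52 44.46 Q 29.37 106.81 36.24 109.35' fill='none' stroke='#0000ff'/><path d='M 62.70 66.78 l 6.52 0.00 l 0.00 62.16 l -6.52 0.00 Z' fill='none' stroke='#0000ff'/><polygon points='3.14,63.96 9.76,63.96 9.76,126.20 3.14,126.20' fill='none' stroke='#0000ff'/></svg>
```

(bCNC post)
(Date: synthetic)
G21
G90
G0 X15.78 Y85.75
M3 S768
G1 X14.40 Y86.75 F518
G1 X27.86 Y84.64 F518
G1 X56.17 Y79.43 F518
M5
G0 X68.52 Y126.36
M3 S768
G1 X47.53 Y91.44 F518
G1 X36.77 Y69.81 F518
G1 X36.24 Y61.47 F518
M5
G0 X62.70 Y104.04
M3 S768
G1 X69.22 Y104.04 F518
G1 X69.22 Y41.88 F518
G1 X62.70 Y41.88 F518
G1 X62.70 Y104.04 F518
M5
G0 X3.14 Y106.86
M3 S768
G1 X9.76 Y106.86 F518
G1 X9.76 Y44.62 F518
G1 X3.14 Y44.62 F518
G1 X3.14 Y106.86 F518
M5
G0 X0.00 Y0.00

Since the viewBox matches the mm dimensions, user units are millimetres directly. The only transform is the Y-flip y_m = 170.82 − y_svg.

Shape 1 is a quadratic bezier drawn with `<path>`. Its stroke #0000ff means cut at S768, F518. After flipping Y the toolpath is (15.78,85.75) → (14.40,86.75) → (27.86,84.64) → (56.17,79.43).

Shape 2 is a quadratic bezier drawn with `<path>`. Its stroke #0000ff means cut at S768, F518. After flipping Y the toolpath is (68.52,126.36) → (47.53,91.44) → (36.77,69.81) → (36.24,61.47).

Shape 3 is a rectangle drawn with `<path>`. Its stroke #0000ff means cut at S768, F518. After flipping Y the toolpath is (62.70,104.04) → (69.22,104.04) → (69.22,41.88) → (62.70,41.88) → (62.70,104.04), returning to the start.

Shape 4 is a rectangle drawn with `<polygon>`. Its stroke #0000ff means cut at S768, F518. After flipping Y the toolpath is (3.14,106.86) → (9.76,106.86) → (9.76,44.62) → (3.14,44.62) → (3.14,106.86), returning to the start.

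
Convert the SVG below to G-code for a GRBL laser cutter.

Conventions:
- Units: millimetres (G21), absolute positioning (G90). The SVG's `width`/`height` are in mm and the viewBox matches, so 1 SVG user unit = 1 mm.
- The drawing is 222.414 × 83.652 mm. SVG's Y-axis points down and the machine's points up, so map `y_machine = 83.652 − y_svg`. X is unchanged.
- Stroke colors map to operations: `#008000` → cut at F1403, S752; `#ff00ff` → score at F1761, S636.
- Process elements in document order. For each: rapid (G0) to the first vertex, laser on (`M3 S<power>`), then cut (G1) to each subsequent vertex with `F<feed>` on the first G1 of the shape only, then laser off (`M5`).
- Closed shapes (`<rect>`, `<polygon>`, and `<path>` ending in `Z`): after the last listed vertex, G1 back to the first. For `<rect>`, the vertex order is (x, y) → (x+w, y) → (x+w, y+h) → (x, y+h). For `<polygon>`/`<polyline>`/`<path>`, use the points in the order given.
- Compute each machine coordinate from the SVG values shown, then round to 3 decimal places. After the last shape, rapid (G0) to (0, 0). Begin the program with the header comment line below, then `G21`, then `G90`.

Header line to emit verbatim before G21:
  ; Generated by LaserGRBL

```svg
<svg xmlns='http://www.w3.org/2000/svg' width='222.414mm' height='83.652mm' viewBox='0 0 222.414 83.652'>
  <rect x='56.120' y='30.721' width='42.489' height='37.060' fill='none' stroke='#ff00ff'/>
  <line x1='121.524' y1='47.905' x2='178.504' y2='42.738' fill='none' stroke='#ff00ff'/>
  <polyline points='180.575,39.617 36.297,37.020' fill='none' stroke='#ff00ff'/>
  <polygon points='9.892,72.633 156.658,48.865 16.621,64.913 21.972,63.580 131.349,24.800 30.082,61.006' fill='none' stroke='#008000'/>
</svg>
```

Since the viewBox matches the mm dimensions, user units are millimetres directly. The only transform is the Y-flip y_m = 83.652 − y_svg.

Shape 1 is a rectangle drawn with `<rect>`. Its stroke #ff00ff means score at S636, F1761. After flipping Y the toolpath is (56.120,52.931) → (98.609,52.931) → (98.609,15.871) → (56.120,15.871) → (56.120,52.931), returning to the start.

Shape 2 is a line segment drawn with `<line>`. Its stroke #ff00ff means score at S636, F1761. After flipping Y the toolpath is (121.524,35.747) → (178.504,40.914).

Shape 3 is a line segment drawn with `<polyline>`. Its stroke #ff00ff means score at S636, F1761. After flipping Y the toolpath is (180.575,44.035) → (36.297,46.632).

Shape 4 is a closed polygon drawn with `<polygon>`. Its stroke #008000 means cut at S752, F1403. After flipping Y the toolpath is (9.892,11.019) → (156.658,34.787) → (16.621,18.739) → (21.972,20.072) → (131.349,58.852) → (30.082,22.646) → (9.892,11.019), returning to the start.

; Generated by LaserGRBL
G21
G90
G0 X56.120 Y52.931
M3 S636
G1 X98.609 Y52.931 F1761
G1 X98.609 Y15.871
G1 X56.120 Y15.871
G1 X56.120 Y52.931
M5
G0 X121.524 Y35.747
M3 S636
G1 X178.504 Y40.914 F1761
M5
G0 X180.575 Y44.035
M3 S636
G1 X36.297 Y46.632 F1761
M5
G0 X9.892 Y11.019
M3 S752
G1 X156.658 Y34.787 F1403
G1 X16.621 Y18.739
G1 X21.972 Y20.072
G1 X131.349 Y58.852
G1 X30.082 Y22.646
G1 X9.892 Y11.019
M5
G0 X0.000 Y0.000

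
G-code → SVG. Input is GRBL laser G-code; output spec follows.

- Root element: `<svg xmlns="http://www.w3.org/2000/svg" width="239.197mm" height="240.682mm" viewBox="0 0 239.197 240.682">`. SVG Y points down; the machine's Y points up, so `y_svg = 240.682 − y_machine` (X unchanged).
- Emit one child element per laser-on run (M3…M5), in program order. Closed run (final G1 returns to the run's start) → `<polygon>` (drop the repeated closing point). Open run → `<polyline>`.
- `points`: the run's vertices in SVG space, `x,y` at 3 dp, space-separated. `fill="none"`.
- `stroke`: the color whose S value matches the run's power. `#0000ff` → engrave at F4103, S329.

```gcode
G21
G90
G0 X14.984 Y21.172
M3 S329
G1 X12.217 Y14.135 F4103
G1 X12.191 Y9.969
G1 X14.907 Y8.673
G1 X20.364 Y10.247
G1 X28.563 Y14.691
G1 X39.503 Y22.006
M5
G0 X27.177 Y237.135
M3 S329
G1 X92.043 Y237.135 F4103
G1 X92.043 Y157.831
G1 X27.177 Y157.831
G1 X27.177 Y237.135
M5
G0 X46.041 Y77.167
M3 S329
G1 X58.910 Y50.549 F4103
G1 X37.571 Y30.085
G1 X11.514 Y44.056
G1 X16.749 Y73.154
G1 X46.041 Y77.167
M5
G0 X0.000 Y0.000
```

Machine Y-up, SVG Y-down with viewBox height 240.682, so y_svg = 240.682 − y_machine; X carries over. Every run uses S329, so all elements get stroke `#0000ff` (engrave).

Run 1: The run is open, so emit a `<polyline>` with points (Y-flipped): 14.984,219.510 12.217,226.547 12.191,230.713 14.907,232.009 20.364,230.435 28.563,225.991 39.503,218.676.

Run 2: The run returns to its start, so emit a `<polygon>` with points (Y-flipped): 27.177,3.547 92.043,3.547 92.043,82.851 27.177,82.851.

Run 3: The run returns to its start, so emit a `<polygon>` with points (Y-flipped): 46.041,163.515 58.910,190.133 37.571,210.597 11.514,196.626 16.749,167.528.

<svg xmlns="http://www.w3.org/2000/svg" width="239.197mm" height="240.682mm" viewBox="0 0 239.197 240.682">
  <polyline points="14.984,219.510 12.217,226.547 12.191,230.713 14.907,232.009 20.364,230.435 28.563,225.991 39.503,218.676" fill="none" stroke="#0000ff"/>
  <polygon points="27.177,3.547 92.043,3.547 92.043,82.851 27.177,82.851" fill="none" stroke="#0000ff"/>
  <polygon points="46.041,163.515 58.910,190.133 37.571,210.597 11.514,196.626 16.749,167.528" fill="none" stroke="#0000ff"/>
</svg>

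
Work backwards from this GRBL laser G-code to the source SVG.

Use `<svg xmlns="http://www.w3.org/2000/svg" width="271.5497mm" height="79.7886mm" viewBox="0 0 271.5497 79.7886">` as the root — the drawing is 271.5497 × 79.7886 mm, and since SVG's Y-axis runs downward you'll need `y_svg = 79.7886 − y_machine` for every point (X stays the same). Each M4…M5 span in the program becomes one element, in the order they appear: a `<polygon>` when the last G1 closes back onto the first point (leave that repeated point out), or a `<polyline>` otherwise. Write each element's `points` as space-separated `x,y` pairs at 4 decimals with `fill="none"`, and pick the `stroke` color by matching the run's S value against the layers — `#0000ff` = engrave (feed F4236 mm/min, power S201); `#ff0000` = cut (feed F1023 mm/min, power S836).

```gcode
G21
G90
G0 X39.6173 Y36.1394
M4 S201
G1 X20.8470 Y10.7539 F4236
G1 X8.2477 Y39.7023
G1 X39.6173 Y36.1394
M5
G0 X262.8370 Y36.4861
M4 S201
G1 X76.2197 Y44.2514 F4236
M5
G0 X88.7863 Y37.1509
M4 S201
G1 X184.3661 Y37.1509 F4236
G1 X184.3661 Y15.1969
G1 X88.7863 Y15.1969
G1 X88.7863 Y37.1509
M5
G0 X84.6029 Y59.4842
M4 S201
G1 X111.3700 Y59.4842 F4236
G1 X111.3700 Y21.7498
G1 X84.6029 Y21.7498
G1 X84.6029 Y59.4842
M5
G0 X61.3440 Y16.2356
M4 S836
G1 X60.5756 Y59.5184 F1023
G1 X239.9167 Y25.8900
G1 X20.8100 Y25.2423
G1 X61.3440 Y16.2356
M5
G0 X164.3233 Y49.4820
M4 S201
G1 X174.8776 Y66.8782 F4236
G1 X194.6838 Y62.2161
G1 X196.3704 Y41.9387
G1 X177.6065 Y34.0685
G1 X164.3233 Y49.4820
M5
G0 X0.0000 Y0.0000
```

y_svg = 79.7886 − y_m.

[1] S201→`#0000ff` (engrave); closed run; points: 39.6173,43.6492 20.8470,69.0347 8.2477,40.0863

[2] S201→`#0000ff` (engrave); open run; points: 262.8370,43.3025 76.2197,35.5372

[3] S201→`#0000ff` (engrave); closed run; points: 88.7863,42.6377 184.3661,42.6377 184.3661,64.5917 88.7863,64.5917

[4] S201→`#0000ff` (engrave); closed run; points: 84.6029,20.3044 111.3700,20.3044 111.3700,58.0388 84.6029,58.0388

[5] S836→`#ff0000` (cut); closed run; points: 61.3440,63.5530 60.5756,20.2702 239.9167,53.8986 20.8100,54.5463

[6] S201→`#0000ff` (engrave); closed run; points: 164.3233,30.3066 174.8776,12.9104 194.6838,17.5725 196.3704,37.8499 177.6065,45.7201

<svg xmlns="http://www.w3.org/2000/svg" width="271.5497mm" height="79.7886mm" viewBox="0 0 271.5497 79.7886">
  <polygon points="39.6173,43.6492 20.8470,69.0347 8.2477,40.0863" fill="none" stroke="#0000ff"/>
  <polyline points="262.8370,43.3025 76.2197,35.5372" fill="none" stroke="#0000ff"/>
  <polygon points="88.7863,42.6377 184.3661,42.6377 184.3661,64.5917 88.7863,64.5917" fill="none" stroke="#0000ff"/>
  <polygon points="84.6029,20.3044 111.3700,20.3044 111.3700,58.0388 84.6029,58.0388" fill="none" stroke="#0000ff"/>
  <polygon points="61.3440,63.5530 60.5756,20.2702 239.9167,53.8986 20.8100,54.5463" fill="none" stroke="#ff0000"/>
  <polygon points="164.3233,30.3066 174.8776,12.9104 194.6838,17.5725 196.3704,37.8499 177.6065,45.7201" fill="none" stroke="#0000ff"/>
</svg>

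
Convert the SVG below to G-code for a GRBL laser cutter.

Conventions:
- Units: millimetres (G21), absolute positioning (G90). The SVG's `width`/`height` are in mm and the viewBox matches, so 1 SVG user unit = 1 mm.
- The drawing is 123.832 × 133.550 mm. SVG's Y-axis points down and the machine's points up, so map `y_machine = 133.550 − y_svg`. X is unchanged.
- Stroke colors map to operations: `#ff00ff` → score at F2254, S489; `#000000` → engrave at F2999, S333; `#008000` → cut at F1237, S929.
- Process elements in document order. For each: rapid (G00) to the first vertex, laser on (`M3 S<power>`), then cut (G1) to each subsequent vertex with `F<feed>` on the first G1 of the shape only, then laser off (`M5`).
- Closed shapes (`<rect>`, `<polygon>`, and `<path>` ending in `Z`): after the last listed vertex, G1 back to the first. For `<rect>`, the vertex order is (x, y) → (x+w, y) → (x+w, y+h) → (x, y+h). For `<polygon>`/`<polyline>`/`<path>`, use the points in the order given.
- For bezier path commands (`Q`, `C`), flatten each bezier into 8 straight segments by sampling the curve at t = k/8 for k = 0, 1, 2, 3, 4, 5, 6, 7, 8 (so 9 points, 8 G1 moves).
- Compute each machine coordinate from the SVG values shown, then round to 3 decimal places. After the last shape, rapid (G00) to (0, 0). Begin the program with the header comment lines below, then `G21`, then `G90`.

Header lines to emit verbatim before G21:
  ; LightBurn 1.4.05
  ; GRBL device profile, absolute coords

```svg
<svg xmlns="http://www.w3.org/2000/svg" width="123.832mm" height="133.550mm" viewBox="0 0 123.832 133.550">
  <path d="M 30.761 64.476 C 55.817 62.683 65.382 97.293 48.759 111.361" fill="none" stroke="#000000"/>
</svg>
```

; LightBurn 1.4.05
; GRBL device profile, absolute coords
G21
G90
G00 X30.761 Y69.074
M3 S333
G1 X39.410 Y68.151 F2999
G1 X46.481 Y64.483
G1 X51.850 Y58.737
G1 X55.390 Y51.579
G1 X56.976 Y43.679
G1 X56.483 Y35.702
G1 X53.786 Y28.316
G1 X48.759 Y22.189
M5
G00 X0.000 Y0.000

viewBox `0 0 123.832 133.550` with mm width/height → 1 unit = 1 mm. Flip: y_m = 133.550 − y_svg.

**Shape 1** — `<path>` cubic bezier, stroke `#000000` → engrave (S333, F2999). Control points (SVG): P0=(30.761,64.476), P1=(55.817,62.683), P2=(65.382,97.293), P3=(48.759,111.361); sampled at t=k/8. Machine vertices: (30.761,69.074) → (39.410,68.151) → (46.481,64.483) → (51.850,58.737) → (55.390,51.579) → (56.976,43.679) → (56.483,35.702) → (53.786,28.316) → (48.759,22.189). Open path.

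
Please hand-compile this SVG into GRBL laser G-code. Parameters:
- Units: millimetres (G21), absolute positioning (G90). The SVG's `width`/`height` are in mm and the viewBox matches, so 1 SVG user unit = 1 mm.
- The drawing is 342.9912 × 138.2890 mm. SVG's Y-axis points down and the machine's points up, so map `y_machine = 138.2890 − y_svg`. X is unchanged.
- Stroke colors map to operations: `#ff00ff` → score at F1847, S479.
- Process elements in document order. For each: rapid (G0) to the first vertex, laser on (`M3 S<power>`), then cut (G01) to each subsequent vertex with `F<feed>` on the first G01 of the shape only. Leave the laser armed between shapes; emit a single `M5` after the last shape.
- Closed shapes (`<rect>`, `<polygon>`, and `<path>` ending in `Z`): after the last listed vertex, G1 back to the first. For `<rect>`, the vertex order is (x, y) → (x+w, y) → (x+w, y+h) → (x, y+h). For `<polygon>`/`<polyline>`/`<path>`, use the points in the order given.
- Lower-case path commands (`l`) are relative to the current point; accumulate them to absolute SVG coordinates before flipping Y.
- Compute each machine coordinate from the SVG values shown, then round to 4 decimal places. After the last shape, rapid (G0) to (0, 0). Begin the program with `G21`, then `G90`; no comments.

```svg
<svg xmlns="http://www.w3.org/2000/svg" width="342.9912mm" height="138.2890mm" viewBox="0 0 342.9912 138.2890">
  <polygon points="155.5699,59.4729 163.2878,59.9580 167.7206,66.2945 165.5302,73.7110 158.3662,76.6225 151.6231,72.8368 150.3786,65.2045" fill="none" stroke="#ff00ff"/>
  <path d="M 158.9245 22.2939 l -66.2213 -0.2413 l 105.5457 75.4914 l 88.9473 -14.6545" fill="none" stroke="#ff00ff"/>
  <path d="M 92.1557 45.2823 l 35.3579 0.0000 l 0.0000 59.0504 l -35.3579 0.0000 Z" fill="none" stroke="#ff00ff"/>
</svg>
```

G21
G90
G0 X155.5699 Y78.8161
M3 S479
G01 X163.2878 Y78.3310 F1847
G01 X167.7206 Y71.9945
G01 X165.5302 Y64.5780
G01 X158.3662 Y61.6665
G01 X151.6231 Y65.4522
G01 X150.3786 Y73.0845
G01 X155.5699 Y78.8161
G0 X158.9245 Y115.9951
M3 S479
G01 X92.7032 Y116.2364 F1847
G01 X198.2489 Y40.7450
G01 X287.1962 Y55.3995
G0 X92.1557 Y93.0067
M3 S479
G01 X127.5136 Y93.0067 F1847
G01 X127.5136 Y33.9563
G01 X92.1557 Y33.9563
G01 X92.1557 Y93.0067
M5
G0 X0.0000 Y0.0000

viewBox `0 0 342.9912 138.2890` with mm width/height → 1 unit = 1 mm. Flip: y_m = 138.2890 − y_svg.

**Shape 1** — `<polygon>` regular polygon, stroke `#ff00ff` → score (S479, F1847). Machine vertices: (155.5699,78.8161) → (163.2878,78.3310) → (167.7206,71.9945) → (165.5302,64.5780) → (158.3662,61.6665) → (151.6231,65.4522) → (150.3786,73.0845) → (155.5699,78.8161). Closed: final G1 returns to the first vertex.

**Shape 2** — `<path>` open polyline, stroke `#ff00ff` → score (S479, F1847). Machine vertices: (158.9245,115.9951) → (92.7032,116.2364) → (198.2489,40.7450) → (287.1962,55.3995). Open path.

**Shape 3** — `<path>` rectangle, stroke `#ff00ff` → score (S479, F1847). Machine vertices: (92.1557,93.0067) → (127.5136,93.0067) → (127.5136,33.9563) → (92.1557,33.9563) → (92.1557,93.0067). Closed: final G1 returns to the first vertex.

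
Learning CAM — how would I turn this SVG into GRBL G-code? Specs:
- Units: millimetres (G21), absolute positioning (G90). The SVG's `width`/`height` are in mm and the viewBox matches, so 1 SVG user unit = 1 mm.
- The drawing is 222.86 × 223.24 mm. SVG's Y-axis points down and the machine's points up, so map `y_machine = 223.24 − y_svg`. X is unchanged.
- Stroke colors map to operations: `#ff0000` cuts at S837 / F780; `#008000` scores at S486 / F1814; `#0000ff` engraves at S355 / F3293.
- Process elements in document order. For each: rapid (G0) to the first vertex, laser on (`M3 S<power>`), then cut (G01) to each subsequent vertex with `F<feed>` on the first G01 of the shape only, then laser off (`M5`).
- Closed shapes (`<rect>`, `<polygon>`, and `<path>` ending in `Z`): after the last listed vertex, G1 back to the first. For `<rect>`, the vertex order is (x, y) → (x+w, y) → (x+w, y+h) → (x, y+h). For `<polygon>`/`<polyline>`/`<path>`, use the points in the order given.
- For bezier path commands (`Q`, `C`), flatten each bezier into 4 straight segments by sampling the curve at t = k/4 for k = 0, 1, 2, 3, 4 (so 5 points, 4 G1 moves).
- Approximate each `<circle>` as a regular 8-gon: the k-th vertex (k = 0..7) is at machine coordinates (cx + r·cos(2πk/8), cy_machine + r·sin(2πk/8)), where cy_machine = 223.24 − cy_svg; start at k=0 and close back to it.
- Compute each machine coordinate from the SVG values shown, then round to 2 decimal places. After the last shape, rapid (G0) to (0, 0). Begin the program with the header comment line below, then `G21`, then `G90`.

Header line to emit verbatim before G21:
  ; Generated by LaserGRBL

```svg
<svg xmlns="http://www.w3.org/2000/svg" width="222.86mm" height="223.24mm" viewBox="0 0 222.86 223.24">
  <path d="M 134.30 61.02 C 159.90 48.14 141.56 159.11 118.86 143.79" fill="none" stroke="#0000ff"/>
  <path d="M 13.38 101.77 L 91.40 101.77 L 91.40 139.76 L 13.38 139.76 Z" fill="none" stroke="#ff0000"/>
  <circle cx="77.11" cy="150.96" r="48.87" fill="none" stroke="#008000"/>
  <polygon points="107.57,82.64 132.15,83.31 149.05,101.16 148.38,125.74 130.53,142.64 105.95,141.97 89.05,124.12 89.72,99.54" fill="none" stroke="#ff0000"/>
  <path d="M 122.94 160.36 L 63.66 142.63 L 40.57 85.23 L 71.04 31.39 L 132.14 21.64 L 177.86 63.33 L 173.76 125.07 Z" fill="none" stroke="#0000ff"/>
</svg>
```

; Generated by LaserGRBL
G21
G90
G0 X134.30 Y162.22
M3 S355
G01 X145.88 Y152.57 F3293
G01 X144.69 Y119.92
G01 X134.45 Y87.73
G01 X118.86 Y79.45
M5
G0 X13.38 Y121.47
M3 S837
G01 X91.40 Y121.47 F780
G01 X91.40 Y83.48
G01 X13.38 Y83.48
G01 X13.38 Y121.47
M5
G0 X125.98 Y72.28
M3 S486
G01 X111.67 Y106.84 F1814
G01 X77.11 Y121.15
G01 X42.55 Y106.84
G01 X28.24 Y72.28
G01 X42.55 Y37.72
G01 X77.11 Y23.41
G01 X111.67 Y37.72
G01 X125.98 Y72.28
M5
G0 X107.57 Y140.60
M3 S837
G01 X132.15 Y139.93 F780
G01 X149.05 Y122.08
G01 X148.38 Y97.50
G01 X130.53 Y80.60
G01 X105.95 Y81.27
G01 X89.05 Y99.12
G01 X89.72 Y123.70
G01 X107.57 Y140.60
M5
G0 X122.94 Y62.88
M3 S355
G01 X63.66 Y80.61 F3293
G01 X40.57 Y138.01
G01 X71.04 Y191.85
G01 X132.14 Y201.60
G01 X177.86 Y159.91
G01 X173.76 Y98.17
G01 X122.94 Y62.88
M5
G0 X0.00 Y0.00

1 u = 1 mm; y_m = 223.24 − y.

[1] `<path>` cubic bezier, #0000ff→engrave S355 F3293: (134.30,162.22) → (145.88,152.57) → (144.69,119.92) → (134.45,87.73) → (118.86,79.45)

[2] `<path>` rectangle, #ff0000→cut S837 F780: (13.38,121.47) → (91.40,121.47) → (91.40,83.48) → (13.38,83.48) → (13.38,121.47) (closed)

[3] `<circle>` circle, #008000→score S486 F1814: (125.98,72.28) → (111.67,106.84) → (77.11,121.15) → (42.55,106.84) → (28.24,72.28) → (42.55,37.72) → (77.11,23.41) → (111.67,37.72) → (125.98,72.28) (closed)

[4] `<polygon>` regular polygon, #ff0000→cut S837 F780: (107.57,140.60) → (132.15,139.93) → (149.05,122.08) → (148.38,97.50) → (130.53,80.60) → (105.95,81.27) → (89.05,99.12) → (89.72,123.70) → (107.57,140.60) (closed)

[5] `<path>` regular polygon, #0000ff→engrave S355 F3293: (122.94,62.88) → (63.66,80.61) → (40.57,138.01) → (71.04,191.85) → (132.14,201.60) → (177.86,159.91) → (173.76,98.17) → (122.94,62.88) (closed)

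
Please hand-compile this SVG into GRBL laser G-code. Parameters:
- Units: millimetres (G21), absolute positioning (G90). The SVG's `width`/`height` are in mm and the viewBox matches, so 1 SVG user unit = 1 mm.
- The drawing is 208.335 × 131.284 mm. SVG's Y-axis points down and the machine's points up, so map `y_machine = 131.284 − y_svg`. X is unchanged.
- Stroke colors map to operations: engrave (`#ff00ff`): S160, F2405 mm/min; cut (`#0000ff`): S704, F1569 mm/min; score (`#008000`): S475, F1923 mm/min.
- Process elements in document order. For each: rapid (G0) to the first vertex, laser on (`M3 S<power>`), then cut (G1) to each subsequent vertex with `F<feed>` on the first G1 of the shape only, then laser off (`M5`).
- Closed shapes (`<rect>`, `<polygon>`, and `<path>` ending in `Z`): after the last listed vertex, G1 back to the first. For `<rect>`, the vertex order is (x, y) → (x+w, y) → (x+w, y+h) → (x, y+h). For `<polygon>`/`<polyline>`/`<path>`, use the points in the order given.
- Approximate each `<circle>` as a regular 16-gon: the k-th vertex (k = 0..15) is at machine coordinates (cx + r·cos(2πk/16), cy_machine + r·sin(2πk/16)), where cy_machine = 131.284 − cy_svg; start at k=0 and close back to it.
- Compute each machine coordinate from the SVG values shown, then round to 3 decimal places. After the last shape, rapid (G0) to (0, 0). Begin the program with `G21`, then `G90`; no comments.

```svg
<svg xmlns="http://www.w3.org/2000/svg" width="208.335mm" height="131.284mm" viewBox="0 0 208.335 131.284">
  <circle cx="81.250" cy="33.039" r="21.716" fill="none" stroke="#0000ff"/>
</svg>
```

G21
G90
G0 X102.966 Y98.245
M3 S704
G1 X101.313 Y106.555 F1569
G1 X96.606 Y113.601
G1 X89.560 Y118.308
G1 X81.250 Y119.961
G1 X72.940 Y118.308
G1 X65.894 Y113.601
G1 X61.187 Y106.555
G1 X59.534 Y98.245
G1 X61.187 Y89.935
G1 X65.894 Y82.889
G1 X72.940 Y78.182
G1 X81.250 Y76.529
G1 X89.560 Y78.182
G1 X96.606 Y82.889
G1 X101.313 Y89.935
G1 X102.966 Y98.245
M5
G0 X0.000 Y0.000

1 u = 1 mm; y_m = 131.284 − y.

[1] `<circle>` circle, #0000ff→cut S704 F1569: (102.966,98.245) → (101.313,106.555) → (96.606,113.601) → (89.560,118.308) → (81.250,119.961) → (72.940,118.308) → (65.894,113.601) → (61.187,106.555) → (59.534,98.245) → (61.187,89.935) → (65.894,82.889) → (72.940,78.182) → (81.250,76.529) → (89.560,78.182) → (96.606,82.889) → (101.313,89.935) → (102.966,98.245) (closed)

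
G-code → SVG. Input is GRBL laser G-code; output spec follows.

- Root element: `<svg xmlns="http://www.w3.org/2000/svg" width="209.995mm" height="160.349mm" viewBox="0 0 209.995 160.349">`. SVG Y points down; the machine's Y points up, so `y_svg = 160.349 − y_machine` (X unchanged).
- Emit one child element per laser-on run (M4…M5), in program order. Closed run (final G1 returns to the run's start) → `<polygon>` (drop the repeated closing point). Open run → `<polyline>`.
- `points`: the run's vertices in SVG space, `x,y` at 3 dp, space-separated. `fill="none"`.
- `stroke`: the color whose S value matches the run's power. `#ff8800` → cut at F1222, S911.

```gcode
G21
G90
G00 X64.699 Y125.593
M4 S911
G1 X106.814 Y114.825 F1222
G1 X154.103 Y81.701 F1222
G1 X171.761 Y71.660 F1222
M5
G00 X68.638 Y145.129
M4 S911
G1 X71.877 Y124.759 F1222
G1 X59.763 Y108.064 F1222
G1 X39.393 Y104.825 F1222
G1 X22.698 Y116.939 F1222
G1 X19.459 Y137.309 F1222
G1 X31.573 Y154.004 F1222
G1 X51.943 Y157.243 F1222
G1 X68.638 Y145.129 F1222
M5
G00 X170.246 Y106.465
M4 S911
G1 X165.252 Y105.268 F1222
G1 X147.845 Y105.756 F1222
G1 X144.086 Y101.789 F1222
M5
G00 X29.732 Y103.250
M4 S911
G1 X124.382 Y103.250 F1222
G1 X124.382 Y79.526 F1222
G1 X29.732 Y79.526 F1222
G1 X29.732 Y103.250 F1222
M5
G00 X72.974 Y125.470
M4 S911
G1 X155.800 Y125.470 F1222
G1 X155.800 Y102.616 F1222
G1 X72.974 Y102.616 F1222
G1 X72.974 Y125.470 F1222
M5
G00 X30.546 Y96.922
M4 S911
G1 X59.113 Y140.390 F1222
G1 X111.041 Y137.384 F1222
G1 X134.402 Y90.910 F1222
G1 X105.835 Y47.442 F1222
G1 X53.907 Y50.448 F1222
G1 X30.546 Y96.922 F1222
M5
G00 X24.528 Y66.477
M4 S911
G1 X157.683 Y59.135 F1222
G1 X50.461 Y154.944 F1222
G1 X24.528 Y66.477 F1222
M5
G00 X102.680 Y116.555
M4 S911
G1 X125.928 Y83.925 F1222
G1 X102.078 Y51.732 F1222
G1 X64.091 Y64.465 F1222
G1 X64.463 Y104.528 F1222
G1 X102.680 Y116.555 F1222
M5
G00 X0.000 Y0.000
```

y_svg = 160.349 − y_m. Every run uses S911, so all elements get stroke `#ff8800` (cut).

[1] open run; points: 64.699,34.756 106.814,45.524 154.103,78.648 171.761,88.689

[2] closed run; points: 68.638,15.220 71.877,35.590 59.763,52.285 39.393,55.524 22.698,43.410 19.459,23.040 31.573,6.345 51.943,3.106

[3] open run; points: 170.246,53.884 165.252,55.081 147.845,54.593 144.086,58.560

[4] closed run; points: 29.732,57.099 124.382,57.099 124.382,80.823 29.732,80.823

[5] closed run; points: 72.974,34.879 155.800,34.879 155.800,57.733 72.974,57.733

[6] closed run; points: 30.546,63.427 59.113,19.959 111.041,22.965 134.402,69.439 105.835,112.907 53.907,109.901

[7] closed run; points: 24.528,93.872 157.683,101.214 50.461,5.405

[8] closed run; points: 102.680,43.794 125.928,76.424 102.078,108.617 64.091,95.884 64.463,55.821

<svg xmlns="http://www.w3.org/2000/svg" width="209.995mm" height="160.349mm" viewBox="0 0 209.995 160.349">
  <polyline points="64.699,34.756 106.814,45.524 154.103,78.648 171.761,88.689" fill="none" stroke="#ff8800"/>
  <polygon points="68.638,15.220 71.877,35.590 59.763,52.285 39.393,55.524 22.698,43.410 19.459,23.040 31.573,6.345 51.943,3.106" fill="none" stroke="#ff8800"/>
  <polyline points="170.246,53.884 165.252,55.081 147.845,54.593 144.086,58.560" fill="none" stroke="#ff8800"/>
  <polygon points="29.732,57.099 124.382,57.099 124.382,80.823 29.732,80.823" fill="none" stroke="#ff8800"/>
  <polygon points="72.974,34.879 155.800,34.879 155.800,57.733 72.974,57.733" fill="none" stroke="#ff8800"/>
  <polygon points="30.546,63.427 59.113,19.959 111.041,22.965 134.402,69.439 105.835,112.907 53.907,109.901" fill="none" stroke="#ff8800"/>
  <polygon points="24.528,93.872 157.683,101.214 50.461,5.405" fill="none" stroke="#ff8800"/>
  <polygon points="102.680,43.794 125.928,76.424 102.078,108.617 64.091,95.884 64.463,55.821" fill="none" stroke="#ff8800"/>
</svg>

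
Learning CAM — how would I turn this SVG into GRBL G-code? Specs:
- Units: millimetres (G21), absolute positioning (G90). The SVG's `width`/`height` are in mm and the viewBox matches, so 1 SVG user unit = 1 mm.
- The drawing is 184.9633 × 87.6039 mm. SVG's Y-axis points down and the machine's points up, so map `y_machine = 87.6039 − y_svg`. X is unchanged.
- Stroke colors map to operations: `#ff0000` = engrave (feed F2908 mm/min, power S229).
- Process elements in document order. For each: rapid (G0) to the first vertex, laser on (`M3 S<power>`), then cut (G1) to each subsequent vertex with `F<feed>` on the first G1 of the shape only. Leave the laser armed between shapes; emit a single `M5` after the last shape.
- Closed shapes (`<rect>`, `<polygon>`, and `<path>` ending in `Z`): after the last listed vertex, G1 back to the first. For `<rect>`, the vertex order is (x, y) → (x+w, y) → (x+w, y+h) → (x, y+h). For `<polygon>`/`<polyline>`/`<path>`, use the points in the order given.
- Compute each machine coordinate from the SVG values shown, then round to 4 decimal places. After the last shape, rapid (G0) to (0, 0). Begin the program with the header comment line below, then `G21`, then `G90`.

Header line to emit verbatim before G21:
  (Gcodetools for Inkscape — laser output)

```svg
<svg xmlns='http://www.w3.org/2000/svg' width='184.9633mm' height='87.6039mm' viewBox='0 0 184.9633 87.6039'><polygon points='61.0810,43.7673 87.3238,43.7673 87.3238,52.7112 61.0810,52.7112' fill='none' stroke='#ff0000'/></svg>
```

(Gcodetools for Inkscape — laser output)
G21
G90
G0 X61.0810 Y43.8366
M3 S229
G1 X87.3238 Y43.8366 F2908
G1 X87.3238 Y34.8927
G1 X61.0810 Y34.8927
G1 X61.0810 Y43.8366
M5
G0 X0.0000 Y0.0000

1 u = 1 mm; y_m = 87.6039 − y.

[1] `<polygon>` rectangle, #ff0000→engrave S229 F2908: (61.0810,43.8366) → (87.3238,43.8366) → (87.3238,34.8927) → (61.0810,34.8927) → (61.0810,43.8366) (closed)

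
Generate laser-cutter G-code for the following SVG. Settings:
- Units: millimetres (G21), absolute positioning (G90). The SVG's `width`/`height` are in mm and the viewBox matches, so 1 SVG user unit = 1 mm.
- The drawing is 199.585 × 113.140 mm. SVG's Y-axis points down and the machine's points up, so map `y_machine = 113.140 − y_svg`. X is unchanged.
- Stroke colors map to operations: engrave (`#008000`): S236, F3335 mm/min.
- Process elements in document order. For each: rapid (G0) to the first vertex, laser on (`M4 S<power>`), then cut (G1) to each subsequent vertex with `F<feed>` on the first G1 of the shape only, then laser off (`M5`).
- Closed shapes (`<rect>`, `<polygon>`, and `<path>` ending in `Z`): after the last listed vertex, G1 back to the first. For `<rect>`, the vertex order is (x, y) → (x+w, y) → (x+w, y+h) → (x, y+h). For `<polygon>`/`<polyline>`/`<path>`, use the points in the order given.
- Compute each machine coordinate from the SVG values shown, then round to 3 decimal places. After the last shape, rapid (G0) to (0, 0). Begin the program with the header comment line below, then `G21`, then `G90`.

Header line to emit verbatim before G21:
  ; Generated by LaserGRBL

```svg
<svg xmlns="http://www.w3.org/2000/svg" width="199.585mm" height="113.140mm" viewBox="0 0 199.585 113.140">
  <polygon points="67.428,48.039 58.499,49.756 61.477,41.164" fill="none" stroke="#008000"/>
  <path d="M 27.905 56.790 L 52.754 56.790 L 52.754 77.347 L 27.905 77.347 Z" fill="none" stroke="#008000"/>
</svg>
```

; Generated by LaserGRBL
G21
G90
G0 X67.428 Y65.101
M4 S236
G1 X58.499 Y63.384 F3335
G1 X61.477 Y71.976
G1 X67.428 Y65.101
M5
G0 X27.905 Y56.350
M4 S236
G1 X52.754 Y56.350 F3335
G1 X52.754 Y35.793
G1 X27.905 Y35.793
G1 X27.905 Y56.350
M5
G0 X0.000 Y0.000

viewBox `0 0 199.585 113.140` with mm width/height → 1 unit = 1 mm. Flip: y_m = 113.140 − y_svg.

**Shape 1** — `<polygon>` regular polygon, stroke `#008000` → engrave (S236, F3335). Machine vertices: (67.428,65.101) → (58.499,63.384) → (61.477,71.976) → (67.428,65.101). Closed: final G1 returns to the first vertex.

**Shape 2** — `<path>` rectangle, stroke `#008000` → engrave (S236, F3335). Machine vertices: (27.905,56.350) → (52.754,56.350) → (52.754,35.793) → (27.905,35.793) → (27.905,56.350). Closed: final G1 returns to the first vertex.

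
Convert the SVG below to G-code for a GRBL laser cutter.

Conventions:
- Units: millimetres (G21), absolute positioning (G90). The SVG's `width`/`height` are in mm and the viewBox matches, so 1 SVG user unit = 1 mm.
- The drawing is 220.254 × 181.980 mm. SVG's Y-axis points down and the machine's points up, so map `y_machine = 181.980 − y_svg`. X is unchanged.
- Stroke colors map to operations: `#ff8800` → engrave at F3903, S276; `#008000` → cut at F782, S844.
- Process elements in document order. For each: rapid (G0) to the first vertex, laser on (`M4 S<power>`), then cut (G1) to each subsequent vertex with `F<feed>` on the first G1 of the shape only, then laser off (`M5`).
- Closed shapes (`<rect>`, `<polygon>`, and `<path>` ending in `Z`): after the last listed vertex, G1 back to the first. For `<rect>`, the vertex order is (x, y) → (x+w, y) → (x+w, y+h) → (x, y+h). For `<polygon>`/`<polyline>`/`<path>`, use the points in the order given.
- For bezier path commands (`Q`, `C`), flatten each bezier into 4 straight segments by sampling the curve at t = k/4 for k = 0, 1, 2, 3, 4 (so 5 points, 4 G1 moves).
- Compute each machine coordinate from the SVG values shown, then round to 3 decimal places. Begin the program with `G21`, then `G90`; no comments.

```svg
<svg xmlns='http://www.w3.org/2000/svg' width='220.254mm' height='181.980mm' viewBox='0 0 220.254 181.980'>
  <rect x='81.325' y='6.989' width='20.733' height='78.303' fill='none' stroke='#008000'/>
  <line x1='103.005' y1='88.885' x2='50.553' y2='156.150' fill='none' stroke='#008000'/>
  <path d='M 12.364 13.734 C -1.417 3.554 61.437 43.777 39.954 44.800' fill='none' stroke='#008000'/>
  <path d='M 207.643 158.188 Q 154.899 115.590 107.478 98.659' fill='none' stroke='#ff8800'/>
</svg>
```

viewBox `0 0 220.254 181.980` with mm width/height → 1 unit = 1 mm. Flip: y_m = 181.980 − y_svg.

**Shape 1** — `<rect>` rectangle, stroke `#008000` → cut (S844, F782). Machine vertices: (81.325,174.991) → (102.058,174.991) → (102.058,96.688) → (81.325,96.688) → (81.325,174.991). Closed: final G1 returns to the first vertex.

**Shape 2** — `<line>` line segment, stroke `#008000` → cut (S844, F782). Machine vertices: (103.005,93.095) → (50.553,25.830). Open path.

**Shape 3** — `<path>` cubic bezier, stroke `#008000` → cut (S844, F782). Control points (SVG): P0=(12.364,13.734), P1=(-1.417,3.554), P2=(61.437,43.777), P3=(39.954,44.800); sampled at t=k/4. Machine vertices: (12.364,168.246) → (13.882,167.830) → (29.047,156.914) → (42.768,143.897) → (39.954,137.180). Open path.

**Shape 4** — `<path>` quadratic bezier, stroke `#ff8800` → engrave (S276, F3903). Control points (SVG): P0=(207.643,158.188), P1=(154.899,115.590), P2=(107.478,98.659); sampled at t=k/4. Machine vertices: (207.643,23.792) → (181.604,43.487) → (156.230,59.973) → (131.521,73.251) → (107.478,83.321). Open path.

G21
G90
G0 X81.325 Y174.991
M4 S844
G1 X102.058 Y174.991 F782
G1 X102.058 Y96.688
G1 X81.325 Y96.688
G1 X81.325 Y174.991
M5
G0 X103.005 Y93.095
M4 S844
G1 X50.553 Y25.830 F782
M5
G0 X12.364 Y168.246
M4 S844
G1 X13.882 Y167.830 F782
G1 X29.047 Y156.914
G1 X42.768 Y143.897
G1 X39.954 Y137.180
M5
G0 X207.643 Y23.792
M4 S276
G1 X181.604 Y43.487 F3903
G1 X156.230 Y59.973
G1 X131.521 Y73.251
G1 X107.478 Y83.321
M5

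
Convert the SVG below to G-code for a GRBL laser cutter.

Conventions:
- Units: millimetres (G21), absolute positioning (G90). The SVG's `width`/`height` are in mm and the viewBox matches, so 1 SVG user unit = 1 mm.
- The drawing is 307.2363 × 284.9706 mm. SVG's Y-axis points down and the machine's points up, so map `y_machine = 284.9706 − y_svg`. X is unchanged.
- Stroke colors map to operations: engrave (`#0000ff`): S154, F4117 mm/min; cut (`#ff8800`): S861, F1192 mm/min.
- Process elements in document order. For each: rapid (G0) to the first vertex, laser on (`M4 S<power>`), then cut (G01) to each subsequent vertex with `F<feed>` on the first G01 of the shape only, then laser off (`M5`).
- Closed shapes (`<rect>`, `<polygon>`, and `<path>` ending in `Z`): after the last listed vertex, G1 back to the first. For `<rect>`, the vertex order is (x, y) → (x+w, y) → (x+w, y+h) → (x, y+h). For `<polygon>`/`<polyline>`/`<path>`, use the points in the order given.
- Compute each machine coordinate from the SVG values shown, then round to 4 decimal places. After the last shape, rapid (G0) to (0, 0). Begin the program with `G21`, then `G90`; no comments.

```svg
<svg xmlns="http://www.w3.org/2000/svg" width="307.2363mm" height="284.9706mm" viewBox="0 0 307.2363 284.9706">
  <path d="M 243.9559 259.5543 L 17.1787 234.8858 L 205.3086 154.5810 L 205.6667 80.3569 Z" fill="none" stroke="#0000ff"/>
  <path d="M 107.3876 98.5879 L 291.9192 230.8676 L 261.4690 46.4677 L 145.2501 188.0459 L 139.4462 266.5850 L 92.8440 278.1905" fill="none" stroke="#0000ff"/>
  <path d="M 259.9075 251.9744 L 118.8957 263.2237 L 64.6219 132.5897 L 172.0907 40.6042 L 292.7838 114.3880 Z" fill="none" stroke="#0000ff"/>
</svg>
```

Since the viewBox matches the mm dimensions, user units are millimetres directly. The only transform is the Y-flip y_m = 284.9706 − y_svg.

Shape 1 is a closed polygon drawn with `<path>`. Its stroke #0000ff means engrave at S154, F4117. After flipping Y the toolpath is (243.9559,25.4163) → (17.1787,50.0848) → (205.3086,130.3896) → (205.6667,204.6137) → (243.9559,25.4163), returning to the start.

Shape 2 is a open polyline drawn with `<path>`. Its stroke #0000ff means engrave at S154, F4117. After flipping Y the toolpath is (107.3876,186.3827) → (291.9192,54.1030) → (261.4690,238.5029) → (145.2501,96.9247) → (139.4462,18.3856) → (92.8440,6.7801).

Shape 3 is a regular polygon drawn with `<path>`. Its stroke #0000ff means engrave at S154, F4117. After flipping Y the toolpath is (259.9075,32.9962) → (118.8957,21.7469) → (64.6219,152.3809) → (172.0907,244.3664) → (292.7838,170.5826) → (259.9075,32.9962), returning to the start.

G21
G90
G0 X243.9559 Y25.4163
M4 S154
G01 X17.1787 Y50.0848 F4117
G01 X205.3086 Y130.3896
G01 X205.6667 Y204.6137
G01 X243.9559 Y25.4163
M5
G0 X107.3876 Y186.3827
M4 S154
G01 X291.9192 Y54.1030 F4117
G01 X261.4690 Y238.5029
G01 X145.2501 Y96.9247
G01 X139.4462 Y18.3856
G01 X92.8440 Y6.7801
M5
G0 X259.9075 Y32.9962
M4 S154
G01 X118.8957 Y21.7469 F4117
G01 X64.6219 Y152.3809
G01 X172.0907 Y244.3664
G01 X292.7838 Y170.5826
G01 X259.9075 Y32.9962
M5
G0 X0.0000 Y0.0000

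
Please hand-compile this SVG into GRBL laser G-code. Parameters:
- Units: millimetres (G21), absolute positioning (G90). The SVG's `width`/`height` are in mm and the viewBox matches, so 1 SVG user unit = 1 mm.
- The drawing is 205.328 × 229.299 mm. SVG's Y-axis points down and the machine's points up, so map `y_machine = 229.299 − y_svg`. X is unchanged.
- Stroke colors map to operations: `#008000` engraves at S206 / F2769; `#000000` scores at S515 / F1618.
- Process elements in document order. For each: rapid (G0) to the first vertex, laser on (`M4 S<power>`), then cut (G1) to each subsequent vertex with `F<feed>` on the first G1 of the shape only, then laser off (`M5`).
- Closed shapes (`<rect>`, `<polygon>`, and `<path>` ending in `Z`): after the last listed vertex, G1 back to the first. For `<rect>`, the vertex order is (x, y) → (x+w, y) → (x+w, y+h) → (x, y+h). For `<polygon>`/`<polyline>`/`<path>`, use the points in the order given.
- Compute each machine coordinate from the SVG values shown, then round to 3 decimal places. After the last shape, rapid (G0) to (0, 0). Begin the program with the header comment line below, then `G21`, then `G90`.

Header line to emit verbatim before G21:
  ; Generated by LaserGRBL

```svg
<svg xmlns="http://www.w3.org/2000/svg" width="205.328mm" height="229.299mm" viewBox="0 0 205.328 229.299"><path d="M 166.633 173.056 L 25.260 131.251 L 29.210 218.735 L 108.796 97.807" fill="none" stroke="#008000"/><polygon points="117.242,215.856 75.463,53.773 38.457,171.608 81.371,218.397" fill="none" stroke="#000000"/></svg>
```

Since the viewBox matches the mm dimensions, user units are millimetres directly. The only transform is the Y-flip y_m = 229.299 − y_svg.

Shape 1 is a open polyline drawn with `<path>`. Its stroke #008000 means engrave at S206, F2769. After flipping Y the toolpath is (166.633,56.243) → (25.260,98.048) → (29.210,10.564) → (108.796,131.492).

Shape 2 is a closed polygon drawn with `<polygon>`. Its stroke #000000 means score at S515, F1618. After flipping Y the toolpath is (117.242,13.443) → (75.463,175.526) → (38.457,57.691) → (81.371,10.902) → (117.242,13.443), returning to the start.

; Generated by LaserGRBL
G21
G90
G0 X166.633 Y56.243
M4 S206
G1 X25.260 Y98.048 F2769
G1 X29.210 Y10.564
G1 X108.796 Y131.492
M5
G0 X117.242 Y13.443
M4 S515
G1 X75.463 Y175.526 F1618
G1 X38.457 Y57.691
G1 X81.371 Y10.902
G1 X117.242 Y13.443
M5
G0 X0.000 Y0.000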